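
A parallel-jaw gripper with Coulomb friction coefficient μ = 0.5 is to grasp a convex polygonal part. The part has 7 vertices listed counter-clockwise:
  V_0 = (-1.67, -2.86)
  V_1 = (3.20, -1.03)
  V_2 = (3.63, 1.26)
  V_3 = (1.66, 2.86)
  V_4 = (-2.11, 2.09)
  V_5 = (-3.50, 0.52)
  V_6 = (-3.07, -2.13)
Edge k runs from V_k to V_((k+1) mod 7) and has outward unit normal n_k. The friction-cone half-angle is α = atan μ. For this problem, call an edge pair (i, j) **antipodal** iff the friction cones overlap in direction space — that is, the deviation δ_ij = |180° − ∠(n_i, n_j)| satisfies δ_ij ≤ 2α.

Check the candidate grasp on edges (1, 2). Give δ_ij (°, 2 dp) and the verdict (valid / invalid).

α = atan 0.5 = 26.57°;  2α = 53.13°
edge 1: e_1 = (+0.43, +2.29);  n_1 = (+0.9828, -0.1845)
edge 2: e_2 = (-1.97, +1.60);  n_2 = (+0.6304, +0.7762)
∠(n_1, n_2) = 61.55°
δ = |180° − 61.55°| = 118.45°
118.45° > 2α = 53.13°  →  invalid

δ = 118.45°, invalid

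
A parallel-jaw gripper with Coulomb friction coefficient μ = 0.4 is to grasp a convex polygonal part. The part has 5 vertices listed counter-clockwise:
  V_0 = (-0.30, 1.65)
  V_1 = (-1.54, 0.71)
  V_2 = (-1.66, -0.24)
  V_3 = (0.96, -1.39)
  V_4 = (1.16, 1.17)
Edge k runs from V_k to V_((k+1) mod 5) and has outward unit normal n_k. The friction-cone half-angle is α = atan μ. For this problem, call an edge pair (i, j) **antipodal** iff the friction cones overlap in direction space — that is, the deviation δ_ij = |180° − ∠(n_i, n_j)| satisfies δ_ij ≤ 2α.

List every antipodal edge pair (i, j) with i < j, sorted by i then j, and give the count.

α = atan 0.4 = 21.80°;  2α = 43.60°
n_0 = (-0.6041, +0.7969)
n_1 = (-0.9921, +0.1253)
n_2 = (-0.4019, -0.9157)
n_3 = (+0.9970, -0.0779)
n_4 = (+0.3123, +0.9500)
  (0,1): δ = 134.36°  ·
  (0,2): δ = 60.86°  ·
  (0,3): δ = 48.37°  ·
  (0,4): δ = 124.64°  ·
  (1,2): δ = 106.50°  ·
  (1,3): δ = 2.73°  ✓
  (1,4): δ = 79.00°  ·
  (2,3): δ = 70.77°  ·
  (2,4): δ = 5.50°  ✓
  (3,4): δ = 103.73°  ·
antipodal pairs: 2

count = 2; pairs: (1,3), (2,4)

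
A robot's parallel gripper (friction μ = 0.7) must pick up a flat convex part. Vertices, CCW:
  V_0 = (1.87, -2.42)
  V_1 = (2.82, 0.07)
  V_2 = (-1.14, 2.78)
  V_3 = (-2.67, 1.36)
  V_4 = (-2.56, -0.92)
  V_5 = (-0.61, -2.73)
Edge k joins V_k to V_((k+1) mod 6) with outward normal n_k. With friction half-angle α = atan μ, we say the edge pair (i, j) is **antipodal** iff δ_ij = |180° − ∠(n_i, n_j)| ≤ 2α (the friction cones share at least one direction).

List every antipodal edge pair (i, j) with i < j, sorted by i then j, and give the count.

α = atan 0.7 = 34.99°;  2α = 69.98°
n_0 = (+0.9343, -0.3565)
n_1 = (+0.5648, +0.8253)
n_2 = (-0.6803, +0.7330)
n_3 = (-0.9988, -0.0482)
n_4 = (-0.6803, -0.7329)
n_5 = (+0.1240, -0.9923)
  (0,1): δ = 103.50°  ·
  (0,2): δ = 26.25°  ✓
  (0,3): δ = 23.65°  ✓
  (0,4): δ = 68.02°  ✓
  (0,5): δ = 118.01°  ·
  (1,2): δ = 102.75°  ·
  (1,3): δ = 52.85°  ✓
  (1,4): δ = 8.48°  ✓
  (1,5): δ = 41.51°  ✓
  (2,3): δ = 130.10°  ·
  (2,4): δ = 85.73°  ·
  (2,5): δ = 35.74°  ✓
  (3,4): δ = 135.63°  ·
  (3,5): δ = 85.64°  ·
  (4,5): δ = 130.01°  ·
antipodal pairs: 7

count = 7; pairs: (0,2), (0,3), (0,4), (1,3), (1,4), (1,5), (2,5)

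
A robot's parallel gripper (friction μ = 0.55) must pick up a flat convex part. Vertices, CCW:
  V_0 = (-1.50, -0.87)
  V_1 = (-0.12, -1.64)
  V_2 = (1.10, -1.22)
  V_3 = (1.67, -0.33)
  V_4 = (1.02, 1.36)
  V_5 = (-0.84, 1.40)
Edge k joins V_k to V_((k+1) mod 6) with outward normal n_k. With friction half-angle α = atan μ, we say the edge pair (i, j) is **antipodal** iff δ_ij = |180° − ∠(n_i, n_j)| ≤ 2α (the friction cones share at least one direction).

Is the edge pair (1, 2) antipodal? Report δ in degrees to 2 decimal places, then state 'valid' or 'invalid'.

δ = 141.63°, invalid

α = atan 0.55 = 28.81°;  2α = 57.62°
edge 1: e_1 = (+1.22, +0.42);  n_1 = (+0.3255, -0.9455)
edge 2: e_2 = (+0.57, +0.89);  n_2 = (+0.8421, -0.5393)
∠(n_1, n_2) = 38.37°
δ = |180° − 38.37°| = 141.63°
141.63° > 2α = 57.62°  →  invalid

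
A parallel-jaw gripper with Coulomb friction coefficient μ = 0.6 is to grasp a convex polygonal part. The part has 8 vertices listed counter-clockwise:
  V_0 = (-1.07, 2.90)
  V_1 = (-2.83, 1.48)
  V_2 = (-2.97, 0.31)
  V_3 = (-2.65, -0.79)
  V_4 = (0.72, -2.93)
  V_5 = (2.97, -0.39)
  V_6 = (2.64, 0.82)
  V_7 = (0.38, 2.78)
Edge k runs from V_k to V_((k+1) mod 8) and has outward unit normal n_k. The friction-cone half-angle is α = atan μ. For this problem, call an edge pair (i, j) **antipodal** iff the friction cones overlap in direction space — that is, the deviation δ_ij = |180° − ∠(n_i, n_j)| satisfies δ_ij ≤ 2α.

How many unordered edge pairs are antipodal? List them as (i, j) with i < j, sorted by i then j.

α = atan 0.6 = 30.96°;  2α = 61.93°
n_0 = (-0.6279, +0.7783)
n_1 = (-0.9929, +0.1188)
n_2 = (-0.9602, -0.2793)
n_3 = (-0.5361, -0.8442)
n_4 = (+0.7485, -0.6631)
n_5 = (+0.9648, +0.2631)
n_6 = (+0.6552, +0.7555)
n_7 = (+0.0825, +0.9966)
  (0,1): δ = 135.72°  ·
  (0,2): δ = 112.68°  ·
  (0,3): δ = 71.31°  ·
  (0,4): δ = 9.57°  ✓
  (0,5): δ = 66.36°  ·
  (0,6): δ = 100.17°  ·
  (0,7): δ = 136.37°  ·
  (1,2): δ = 156.96°  ·
  (1,3): δ = 115.59°  ·
  (1,4): δ = 34.71°  ✓
  (1,5): δ = 22.08°  ✓
  (1,6): δ = 55.89°  ✓
  (1,7): δ = 92.09°  ·
  (2,3): δ = 138.64°  ·
  (2,4): δ = 57.76°  ✓
  (2,5): δ = 0.97°  ✓
  (2,6): δ = 32.85°  ✓
  (2,7): δ = 69.05°  ·
  (3,4): δ = 99.12°  ·
  (3,5): δ = 42.33°  ✓
  (3,6): δ = 8.52°  ✓
  (3,7): δ = 27.69°  ✓
  (4,5): δ = 123.21°  ·
  (4,6): δ = 89.40°  ·
  (4,7): δ = 53.20°  ✓
  (5,6): δ = 146.19°  ·
  (5,7): δ = 109.99°  ·
  (6,7): δ = 143.80°  ·
antipodal pairs: 11

count = 11; pairs: (0,4), (1,4), (1,5), (1,6), (2,4), (2,5), (2,6), (3,5), (3,6), (3,7), (4,7)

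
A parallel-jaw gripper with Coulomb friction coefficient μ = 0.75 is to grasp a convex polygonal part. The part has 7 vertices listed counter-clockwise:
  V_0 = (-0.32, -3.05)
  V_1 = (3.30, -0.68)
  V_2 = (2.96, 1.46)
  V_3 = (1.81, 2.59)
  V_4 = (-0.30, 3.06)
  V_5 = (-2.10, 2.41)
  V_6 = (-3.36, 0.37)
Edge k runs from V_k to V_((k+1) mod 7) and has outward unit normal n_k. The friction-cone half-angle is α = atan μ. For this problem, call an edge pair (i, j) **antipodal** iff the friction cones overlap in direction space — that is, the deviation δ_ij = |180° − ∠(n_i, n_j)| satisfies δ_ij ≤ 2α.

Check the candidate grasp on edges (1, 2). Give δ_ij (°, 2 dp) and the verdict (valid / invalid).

α = atan 0.75 = 36.87°;  2α = 73.74°
edge 1: e_1 = (-0.34, +2.14);  n_1 = (+0.9876, +0.1569)
edge 2: e_2 = (-1.15, +1.13);  n_2 = (+0.7009, +0.7133)
∠(n_1, n_2) = 36.47°
δ = |180° − 36.47°| = 143.53°
143.53° > 2α = 73.74°  →  invalid

δ = 143.53°, invalid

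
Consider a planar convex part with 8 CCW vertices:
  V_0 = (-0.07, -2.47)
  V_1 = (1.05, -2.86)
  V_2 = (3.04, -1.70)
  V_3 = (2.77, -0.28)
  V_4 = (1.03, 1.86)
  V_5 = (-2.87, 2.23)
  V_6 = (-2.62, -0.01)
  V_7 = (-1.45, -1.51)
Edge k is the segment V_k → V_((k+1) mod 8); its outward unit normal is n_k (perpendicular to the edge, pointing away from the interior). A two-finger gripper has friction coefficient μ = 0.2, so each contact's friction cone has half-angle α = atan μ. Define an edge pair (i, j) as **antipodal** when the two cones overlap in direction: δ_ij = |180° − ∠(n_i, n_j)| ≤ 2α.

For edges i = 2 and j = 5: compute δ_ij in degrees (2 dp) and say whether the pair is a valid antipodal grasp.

δ = 4.40°, valid

α = atan 0.2 = 11.31°;  2α = 22.62°
edge 2: e_2 = (-0.27, +1.42);  n_2 = (+0.9824, +0.1868)
edge 5: e_5 = (+0.25, -2.24);  n_5 = (-0.9938, -0.1109)
∠(n_2, n_5) = 175.60°
δ = |180° − 175.60°| = 4.40°
4.40° ≤ 2α = 22.62°  →  valid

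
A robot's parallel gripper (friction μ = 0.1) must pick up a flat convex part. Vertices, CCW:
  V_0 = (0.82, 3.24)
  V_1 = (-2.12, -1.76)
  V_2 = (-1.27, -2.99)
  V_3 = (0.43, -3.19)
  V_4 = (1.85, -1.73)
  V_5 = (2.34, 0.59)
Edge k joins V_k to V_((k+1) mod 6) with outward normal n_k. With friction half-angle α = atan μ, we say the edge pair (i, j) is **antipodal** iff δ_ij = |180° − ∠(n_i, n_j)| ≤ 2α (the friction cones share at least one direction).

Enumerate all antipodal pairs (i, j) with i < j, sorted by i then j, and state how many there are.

α = atan 0.1 = 5.71°;  2α = 11.42°
n_0 = (-0.8620, +0.5069)
n_1 = (-0.8227, -0.5685)
n_2 = (-0.1168, -0.9932)
n_3 = (+0.7169, -0.6972)
n_4 = (+0.9784, -0.2066)
n_5 = (+0.8674, +0.4975)
  (0,1): δ = 114.90°  ·
  (0,2): δ = 66.25°  ·
  (0,3): δ = 13.75°  ·
  (0,4): δ = 18.53°  ·
  (0,5): δ = 60.29°  ·
  (1,2): δ = 131.36°  ·
  (1,3): δ = 78.85°  ·
  (1,4): δ = 46.57°  ·
  (1,5): δ = 4.81°  ✓
  (2,3): δ = 127.49°  ·
  (2,4): δ = 95.22°  ·
  (2,5): δ = 53.45°  ·
  (3,4): δ = 147.72°  ·
  (3,5): δ = 105.96°  ·
  (4,5): δ = 138.24°  ·
antipodal pairs: 1

count = 1; pairs: (1,5)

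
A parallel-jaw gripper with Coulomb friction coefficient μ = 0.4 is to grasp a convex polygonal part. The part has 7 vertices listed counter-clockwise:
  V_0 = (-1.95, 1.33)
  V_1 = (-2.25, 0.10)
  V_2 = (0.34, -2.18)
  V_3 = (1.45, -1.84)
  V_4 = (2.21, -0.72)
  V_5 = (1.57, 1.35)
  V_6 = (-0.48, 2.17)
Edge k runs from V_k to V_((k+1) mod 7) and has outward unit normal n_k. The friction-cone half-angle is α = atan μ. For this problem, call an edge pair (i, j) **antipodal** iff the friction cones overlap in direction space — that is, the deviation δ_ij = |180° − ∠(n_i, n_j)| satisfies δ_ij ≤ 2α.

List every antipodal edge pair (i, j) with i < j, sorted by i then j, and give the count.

α = atan 0.4 = 21.80°;  2α = 43.60°
n_0 = (-0.9715, +0.2370)
n_1 = (-0.6608, -0.7506)
n_2 = (+0.2929, -0.9562)
n_3 = (+0.8275, -0.5615)
n_4 = (+0.9554, +0.2954)
n_5 = (+0.3714, +0.9285)
n_6 = (-0.4961, +0.8682)
  (0,1): δ = 117.65°  ·
  (0,2): δ = 59.26°  ·
  (0,3): δ = 20.45°  ✓
  (0,4): δ = 30.89°  ✓
  (0,5): δ = 81.91°  ·
  (0,6): δ = 133.45°  ·
  (1,2): δ = 121.61°  ·
  (1,3): δ = 82.80°  ·
  (1,4): δ = 31.46°  ✓
  (1,5): δ = 19.56°  ✓
  (1,6): δ = 71.10°  ·
  (2,3): δ = 141.19°  ·
  (2,4): δ = 89.85°  ·
  (2,5): δ = 38.83°  ✓
  (2,6): δ = 12.71°  ✓
  (3,4): δ = 128.66°  ·
  (3,5): δ = 77.64°  ·
  (3,6): δ = 26.10°  ✓
  (4,5): δ = 128.98°  ·
  (4,6): δ = 77.44°  ·
  (5,6): δ = 128.45°  ·
antipodal pairs: 7

count = 7; pairs: (0,3), (0,4), (1,4), (1,5), (2,5), (2,6), (3,6)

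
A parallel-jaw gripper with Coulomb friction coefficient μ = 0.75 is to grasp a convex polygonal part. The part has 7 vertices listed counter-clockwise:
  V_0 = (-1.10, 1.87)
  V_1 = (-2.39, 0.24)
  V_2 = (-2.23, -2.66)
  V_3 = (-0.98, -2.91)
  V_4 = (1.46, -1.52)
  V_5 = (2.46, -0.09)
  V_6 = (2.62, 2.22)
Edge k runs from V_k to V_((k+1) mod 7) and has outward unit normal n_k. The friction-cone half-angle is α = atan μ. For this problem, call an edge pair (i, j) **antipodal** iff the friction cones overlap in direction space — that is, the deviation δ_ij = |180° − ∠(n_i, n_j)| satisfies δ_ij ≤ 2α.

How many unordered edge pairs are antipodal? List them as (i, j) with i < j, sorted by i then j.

α = atan 0.75 = 36.87°;  2α = 73.74°
n_0 = (-0.7841, +0.6206)
n_1 = (-0.9985, -0.0551)
n_2 = (-0.1961, -0.9806)
n_3 = (+0.4950, -0.8689)
n_4 = (+0.8195, -0.5731)
n_5 = (+0.9976, -0.0691)
n_6 = (-0.0937, +0.9956)
  (0,1): δ = 138.48°  ·
  (0,2): δ = 62.95°  ✓
  (0,3): δ = 21.97°  ✓
  (0,4): δ = 3.39°  ✓
  (0,5): δ = 34.40°  ✓
  (0,6): δ = 133.73°  ·
  (1,2): δ = 104.47°  ·
  (1,3): δ = 63.49°  ✓
  (1,4): δ = 38.12°  ✓
  (1,5): δ = 7.12°  ✓
  (1,6): δ = 92.22°  ·
  (2,3): δ = 139.02°  ·
  (2,4): δ = 113.66°  ·
  (2,5): δ = 82.65°  ·
  (2,6): δ = 16.68°  ✓
  (3,4): δ = 154.63°  ·
  (3,5): δ = 123.63°  ·
  (3,6): δ = 24.29°  ✓
  (4,5): δ = 149.00°  ·
  (4,6): δ = 49.66°  ✓
  (5,6): δ = 80.66°  ·
antipodal pairs: 10

count = 10; pairs: (0,2), (0,3), (0,4), (0,5), (1,3), (1,4), (1,5), (2,6), (3,6), (4,6)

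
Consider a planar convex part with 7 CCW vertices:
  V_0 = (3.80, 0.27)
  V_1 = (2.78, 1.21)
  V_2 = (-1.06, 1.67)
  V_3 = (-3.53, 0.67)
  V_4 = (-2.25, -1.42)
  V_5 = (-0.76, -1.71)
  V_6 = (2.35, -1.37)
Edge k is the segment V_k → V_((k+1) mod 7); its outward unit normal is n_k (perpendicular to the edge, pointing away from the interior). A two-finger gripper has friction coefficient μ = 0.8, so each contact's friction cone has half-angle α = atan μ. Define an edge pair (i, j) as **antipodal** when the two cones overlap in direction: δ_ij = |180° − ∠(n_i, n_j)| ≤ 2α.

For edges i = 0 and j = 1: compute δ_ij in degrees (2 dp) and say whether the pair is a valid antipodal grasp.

δ = 144.17°, invalid

α = atan 0.8 = 38.66°;  2α = 77.32°
edge 0: e_0 = (-1.02, +0.94);  n_0 = (+0.6777, +0.7354)
edge 1: e_1 = (-3.84, +0.46);  n_1 = (+0.1189, +0.9929)
∠(n_0, n_1) = 35.83°
δ = |180° − 35.83°| = 144.17°
144.17° > 2α = 77.32°  →  invalid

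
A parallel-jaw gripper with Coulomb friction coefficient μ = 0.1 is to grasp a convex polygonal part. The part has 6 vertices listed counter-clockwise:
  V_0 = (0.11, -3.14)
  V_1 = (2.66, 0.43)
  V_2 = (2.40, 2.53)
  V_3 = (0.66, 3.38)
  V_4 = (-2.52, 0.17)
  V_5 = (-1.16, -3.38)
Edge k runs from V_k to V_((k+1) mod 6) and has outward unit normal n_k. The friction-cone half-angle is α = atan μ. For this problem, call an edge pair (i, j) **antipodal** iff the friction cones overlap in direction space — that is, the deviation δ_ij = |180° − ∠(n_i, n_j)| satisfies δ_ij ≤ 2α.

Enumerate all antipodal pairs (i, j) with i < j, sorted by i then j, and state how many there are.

α = atan 0.1 = 5.71°;  2α = 11.42°
n_0 = (+0.8137, -0.5812)
n_1 = (+0.9924, +0.1229)
n_2 = (+0.4389, +0.8985)
n_3 = (-0.7104, +0.7038)
n_4 = (-0.9338, -0.3577)
n_5 = (+0.1857, -0.9826)
  (0,1): δ = 137.40°  ·
  (0,2): δ = 80.50°  ·
  (0,3): δ = 9.19°  ✓
  (0,4): δ = 56.50°  ·
  (0,5): δ = 136.24°  ·
  (1,2): δ = 123.09°  ·
  (1,3): δ = 51.79°  ·
  (1,4): δ = 13.90°  ·
  (1,5): δ = 93.64°  ·
  (2,3): δ = 108.70°  ·
  (2,4): δ = 43.00°  ·
  (2,5): δ = 36.74°  ·
  (3,4): δ = 114.31°  ·
  (3,5): δ = 34.57°  ·
  (4,5): δ = 100.26°  ·
antipodal pairs: 1

count = 1; pairs: (0,3)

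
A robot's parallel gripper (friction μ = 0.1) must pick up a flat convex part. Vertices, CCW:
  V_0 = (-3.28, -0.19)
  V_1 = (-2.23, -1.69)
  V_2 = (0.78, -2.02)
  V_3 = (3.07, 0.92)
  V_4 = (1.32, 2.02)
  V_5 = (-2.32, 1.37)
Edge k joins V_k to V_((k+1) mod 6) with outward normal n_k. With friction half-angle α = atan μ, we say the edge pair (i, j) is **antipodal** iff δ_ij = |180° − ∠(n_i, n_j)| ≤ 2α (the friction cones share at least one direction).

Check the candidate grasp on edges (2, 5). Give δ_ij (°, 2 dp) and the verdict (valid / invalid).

α = atan 0.1 = 5.71°;  2α = 11.42°
edge 2: e_2 = (+2.29, +2.94);  n_2 = (+0.7889, -0.6145)
edge 5: e_5 = (-0.96, -1.56);  n_5 = (-0.8517, +0.5241)
∠(n_2, n_5) = 173.69°
δ = |180° − 173.69°| = 6.31°
6.31° ≤ 2α = 11.42°  →  valid

δ = 6.31°, valid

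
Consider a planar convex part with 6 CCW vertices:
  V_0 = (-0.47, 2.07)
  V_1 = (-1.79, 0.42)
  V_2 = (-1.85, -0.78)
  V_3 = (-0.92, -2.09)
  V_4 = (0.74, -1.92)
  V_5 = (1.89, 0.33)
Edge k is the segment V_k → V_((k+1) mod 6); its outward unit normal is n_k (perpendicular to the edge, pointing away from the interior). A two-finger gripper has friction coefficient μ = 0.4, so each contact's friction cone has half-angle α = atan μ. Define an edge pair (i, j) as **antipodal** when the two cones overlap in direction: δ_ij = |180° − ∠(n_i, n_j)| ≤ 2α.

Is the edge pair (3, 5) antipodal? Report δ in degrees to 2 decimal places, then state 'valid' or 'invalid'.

α = atan 0.4 = 21.80°;  2α = 43.60°
edge 3: e_3 = (+1.66, +0.17);  n_3 = (+0.1019, -0.9948)
edge 5: e_5 = (-2.36, +1.74);  n_5 = (+0.5934, +0.8049)
∠(n_3, n_5) = 137.75°
δ = |180° − 137.75°| = 42.25°
42.25° ≤ 2α = 43.60°  →  valid

δ = 42.25°, valid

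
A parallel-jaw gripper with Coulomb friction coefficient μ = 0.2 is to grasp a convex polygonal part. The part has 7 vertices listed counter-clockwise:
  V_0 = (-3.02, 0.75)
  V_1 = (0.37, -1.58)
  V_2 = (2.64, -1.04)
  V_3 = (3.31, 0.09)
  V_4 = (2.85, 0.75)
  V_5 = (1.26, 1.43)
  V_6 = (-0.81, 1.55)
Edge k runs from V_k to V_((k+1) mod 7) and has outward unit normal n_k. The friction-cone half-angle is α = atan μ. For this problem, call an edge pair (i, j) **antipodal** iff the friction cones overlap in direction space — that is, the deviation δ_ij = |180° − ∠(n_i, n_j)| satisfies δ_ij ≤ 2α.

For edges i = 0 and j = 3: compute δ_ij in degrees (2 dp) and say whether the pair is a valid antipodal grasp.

α = atan 0.2 = 11.31°;  2α = 22.62°
edge 0: e_0 = (+3.39, -2.33);  n_0 = (-0.5664, -0.8241)
edge 3: e_3 = (-0.46, +0.66);  n_3 = (+0.8204, +0.5718)
∠(n_0, n_3) = 159.38°
δ = |180° − 159.38°| = 20.62°
20.62° ≤ 2α = 22.62°  →  valid

δ = 20.62°, valid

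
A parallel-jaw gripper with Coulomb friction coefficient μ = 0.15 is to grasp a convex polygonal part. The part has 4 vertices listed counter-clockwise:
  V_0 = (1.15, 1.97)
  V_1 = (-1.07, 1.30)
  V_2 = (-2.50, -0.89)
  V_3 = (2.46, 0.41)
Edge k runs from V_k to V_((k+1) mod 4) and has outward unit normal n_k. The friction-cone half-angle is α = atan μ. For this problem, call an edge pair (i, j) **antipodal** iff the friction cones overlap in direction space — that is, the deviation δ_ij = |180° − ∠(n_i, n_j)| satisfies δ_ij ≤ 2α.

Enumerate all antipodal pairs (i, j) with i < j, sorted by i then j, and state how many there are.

α = atan 0.15 = 8.53°;  2α = 17.06°
n_0 = (-0.2889, +0.9574)
n_1 = (-0.8373, +0.5467)
n_2 = (+0.2535, -0.9673)
n_3 = (+0.7658, +0.6431)
  (0,1): δ = 139.94°  ·
  (0,2): δ = 2.11°  ✓
  (0,3): δ = 113.23°  ·
  (1,2): δ = 42.17°  ·
  (1,3): δ = 73.16°  ·
  (2,3): δ = 64.67°  ·
antipodal pairs: 1

count = 1; pairs: (0,2)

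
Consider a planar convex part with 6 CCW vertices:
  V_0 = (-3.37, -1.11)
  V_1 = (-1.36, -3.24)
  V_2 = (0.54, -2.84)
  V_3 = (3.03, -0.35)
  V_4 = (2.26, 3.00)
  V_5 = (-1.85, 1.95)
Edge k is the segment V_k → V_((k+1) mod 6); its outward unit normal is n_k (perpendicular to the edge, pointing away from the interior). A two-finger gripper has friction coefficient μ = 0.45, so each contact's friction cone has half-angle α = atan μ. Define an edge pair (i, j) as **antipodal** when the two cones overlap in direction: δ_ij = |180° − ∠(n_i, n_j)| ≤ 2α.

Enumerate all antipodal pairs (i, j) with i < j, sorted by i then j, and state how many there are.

count = 5; pairs: (0,3), (1,4), (2,4), (2,5), (3,5)

α = atan 0.45 = 24.23°;  2α = 48.46°
n_0 = (-0.7273, -0.6863)
n_1 = (+0.2060, -0.9785)
n_2 = (+0.7071, -0.7071)
n_3 = (+0.9746, +0.2240)
n_4 = (-0.2475, +0.9689)
n_5 = (-0.8956, +0.4449)
  (0,1): δ = 121.45°  ·
  (0,2): δ = 88.34°  ·
  (0,3): δ = 30.40°  ✓
  (0,4): δ = 60.99°  ·
  (0,5): δ = 110.25°  ·
  (1,2): δ = 146.89°  ·
  (1,3): δ = 88.94°  ·
  (1,4): δ = 2.44°  ✓
  (1,5): δ = 51.70°  ·
  (2,3): δ = 122.06°  ·
  (2,4): δ = 30.67°  ✓
  (2,5): δ = 18.58°  ✓
  (3,4): δ = 88.61°  ·
  (3,5): δ = 39.36°  ✓
  (4,5): δ = 130.75°  ·
antipodal pairs: 5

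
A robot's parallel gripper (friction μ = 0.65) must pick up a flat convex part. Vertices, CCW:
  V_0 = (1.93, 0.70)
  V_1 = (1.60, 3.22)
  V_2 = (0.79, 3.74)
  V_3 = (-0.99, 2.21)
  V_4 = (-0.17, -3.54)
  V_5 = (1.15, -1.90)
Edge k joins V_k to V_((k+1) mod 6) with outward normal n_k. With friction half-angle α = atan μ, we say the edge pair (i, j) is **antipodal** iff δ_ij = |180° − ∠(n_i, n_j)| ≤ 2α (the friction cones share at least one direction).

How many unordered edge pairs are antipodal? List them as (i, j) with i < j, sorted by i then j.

count = 7; pairs: (0,2), (0,3), (1,3), (2,4), (2,5), (3,4), (3,5)

α = atan 0.65 = 33.02°;  2α = 66.05°
n_0 = (+0.9915, +0.1298)
n_1 = (+0.5402, +0.8415)
n_2 = (-0.6518, +0.7584)
n_3 = (-0.9900, -0.1412)
n_4 = (+0.7790, -0.6270)
n_5 = (+0.9578, -0.2873)
  (0,1): δ = 130.16°  ·
  (0,2): δ = 56.78°  ✓
  (0,3): δ = 0.66°  ✓
  (0,4): δ = 133.71°  ·
  (0,5): δ = 155.84°  ·
  (1,2): δ = 106.62°  ·
  (1,3): δ = 49.18°  ✓
  (1,4): δ = 83.87°  ·
  (1,5): δ = 106.00°  ·
  (2,3): δ = 122.56°  ·
  (2,4): δ = 10.49°  ✓
  (2,5): δ = 32.62°  ✓
  (3,4): δ = 46.95°  ✓
  (3,5): δ = 24.82°  ✓
  (4,5): δ = 157.87°  ·
antipodal pairs: 7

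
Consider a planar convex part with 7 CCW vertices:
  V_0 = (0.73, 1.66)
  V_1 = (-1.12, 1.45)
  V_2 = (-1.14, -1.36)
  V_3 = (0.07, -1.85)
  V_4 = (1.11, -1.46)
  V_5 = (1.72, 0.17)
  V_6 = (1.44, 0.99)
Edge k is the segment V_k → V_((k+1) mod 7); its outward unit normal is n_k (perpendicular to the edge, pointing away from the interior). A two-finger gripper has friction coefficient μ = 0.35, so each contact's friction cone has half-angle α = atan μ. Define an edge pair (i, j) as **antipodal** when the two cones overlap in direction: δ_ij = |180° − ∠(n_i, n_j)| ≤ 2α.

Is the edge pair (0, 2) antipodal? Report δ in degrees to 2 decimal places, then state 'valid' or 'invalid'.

α = atan 0.35 = 19.29°;  2α = 38.58°
edge 0: e_0 = (-1.85, -0.21);  n_0 = (-0.1128, +0.9936)
edge 2: e_2 = (+1.21, -0.49);  n_2 = (-0.3753, -0.9269)
∠(n_0, n_2) = 151.48°
δ = |180° − 151.48°| = 28.52°
28.52° ≤ 2α = 38.58°  →  valid

δ = 28.52°, valid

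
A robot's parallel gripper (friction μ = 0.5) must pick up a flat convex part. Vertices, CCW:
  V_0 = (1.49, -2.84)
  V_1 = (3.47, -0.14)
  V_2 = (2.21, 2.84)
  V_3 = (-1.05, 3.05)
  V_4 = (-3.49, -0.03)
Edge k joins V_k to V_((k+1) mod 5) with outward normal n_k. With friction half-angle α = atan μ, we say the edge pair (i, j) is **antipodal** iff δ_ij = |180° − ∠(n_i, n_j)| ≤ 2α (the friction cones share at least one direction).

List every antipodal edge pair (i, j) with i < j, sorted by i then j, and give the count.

count = 3; pairs: (0,3), (1,4), (2,4)

α = atan 0.5 = 26.57°;  2α = 53.13°
n_0 = (+0.8064, -0.5914)
n_1 = (+0.9211, +0.3894)
n_2 = (+0.0643, +0.9979)
n_3 = (-0.7838, +0.6210)
n_4 = (-0.4914, -0.8709)
  (0,1): δ = 120.83°  ·
  (0,2): δ = 57.43°  ·
  (0,3): δ = 2.13°  ✓
  (0,4): δ = 96.82°  ·
  (1,2): δ = 116.61°  ·
  (1,3): δ = 61.31°  ·
  (1,4): δ = 37.65°  ✓
  (2,3): δ = 124.70°  ·
  (2,4): δ = 25.75°  ✓
  (3,4): δ = 81.05°  ·
antipodal pairs: 3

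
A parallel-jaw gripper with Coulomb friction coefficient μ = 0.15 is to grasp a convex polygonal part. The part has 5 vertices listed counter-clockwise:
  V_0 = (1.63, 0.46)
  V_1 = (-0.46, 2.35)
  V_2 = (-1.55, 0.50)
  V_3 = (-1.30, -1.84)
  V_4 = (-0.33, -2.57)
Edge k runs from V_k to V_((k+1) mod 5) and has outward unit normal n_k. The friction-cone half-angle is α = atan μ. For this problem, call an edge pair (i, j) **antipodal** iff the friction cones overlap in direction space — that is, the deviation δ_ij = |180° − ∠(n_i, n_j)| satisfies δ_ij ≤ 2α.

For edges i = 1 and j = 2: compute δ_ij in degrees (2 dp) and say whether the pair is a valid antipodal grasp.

δ = 143.40°, invalid

α = atan 0.15 = 8.53°;  2α = 17.06°
edge 1: e_1 = (-1.09, -1.85);  n_1 = (-0.8616, +0.5076)
edge 2: e_2 = (+0.25, -2.34);  n_2 = (-0.9943, -0.1062)
∠(n_1, n_2) = 36.60°
δ = |180° − 36.60°| = 143.40°
143.40° > 2α = 17.06°  →  invalid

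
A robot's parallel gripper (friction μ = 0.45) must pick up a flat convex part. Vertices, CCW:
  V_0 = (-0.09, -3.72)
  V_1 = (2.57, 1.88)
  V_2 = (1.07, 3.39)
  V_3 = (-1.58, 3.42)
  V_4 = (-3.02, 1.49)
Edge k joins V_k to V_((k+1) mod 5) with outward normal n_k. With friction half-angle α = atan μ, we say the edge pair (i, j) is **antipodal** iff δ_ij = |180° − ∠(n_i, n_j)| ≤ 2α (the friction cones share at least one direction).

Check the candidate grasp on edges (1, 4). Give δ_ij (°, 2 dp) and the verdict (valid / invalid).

δ = 15.46°, valid

α = atan 0.45 = 24.23°;  2α = 48.46°
edge 1: e_1 = (-1.50, +1.51);  n_1 = (+0.7095, +0.7048)
edge 4: e_4 = (+2.93, -5.21);  n_4 = (-0.8716, -0.4902)
∠(n_1, n_4) = 164.54°
δ = |180° − 164.54°| = 15.46°
15.46° ≤ 2α = 48.46°  →  valid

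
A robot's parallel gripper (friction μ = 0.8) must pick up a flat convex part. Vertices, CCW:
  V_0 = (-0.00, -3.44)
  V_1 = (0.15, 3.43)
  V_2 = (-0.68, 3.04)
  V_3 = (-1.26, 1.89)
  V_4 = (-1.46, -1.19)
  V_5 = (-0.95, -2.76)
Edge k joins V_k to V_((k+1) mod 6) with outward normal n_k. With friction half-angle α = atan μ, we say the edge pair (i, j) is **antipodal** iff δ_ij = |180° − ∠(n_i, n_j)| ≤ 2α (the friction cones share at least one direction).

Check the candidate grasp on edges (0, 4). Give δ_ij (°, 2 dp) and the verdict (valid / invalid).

α = atan 0.8 = 38.66°;  2α = 77.32°
edge 0: e_0 = (+0.15, +6.87);  n_0 = (+0.9998, -0.0218)
edge 4: e_4 = (+0.51, -1.57);  n_4 = (-0.9511, -0.3089)
∠(n_0, n_4) = 160.75°
δ = |180° − 160.75°| = 19.25°
19.25° ≤ 2α = 77.32°  →  valid

δ = 19.25°, valid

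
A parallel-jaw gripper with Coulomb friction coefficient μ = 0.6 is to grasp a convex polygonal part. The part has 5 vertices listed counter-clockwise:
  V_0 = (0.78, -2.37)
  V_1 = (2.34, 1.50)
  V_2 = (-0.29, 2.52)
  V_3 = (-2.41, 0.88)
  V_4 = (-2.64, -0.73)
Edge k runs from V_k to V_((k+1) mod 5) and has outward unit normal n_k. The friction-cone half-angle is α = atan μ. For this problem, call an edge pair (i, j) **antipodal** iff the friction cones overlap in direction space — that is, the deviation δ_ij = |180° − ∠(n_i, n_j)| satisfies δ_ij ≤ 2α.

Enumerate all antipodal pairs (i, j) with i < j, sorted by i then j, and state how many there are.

count = 3; pairs: (0,2), (0,3), (1,4)

α = atan 0.6 = 30.96°;  2α = 61.93°
n_0 = (+0.9275, -0.3739)
n_1 = (+0.3616, +0.9323)
n_2 = (-0.6119, +0.7910)
n_3 = (-0.9899, +0.1414)
n_4 = (-0.4324, -0.9017)
  (0,1): δ = 89.24°  ·
  (0,2): δ = 30.32°  ✓
  (0,3): δ = 13.82°  ✓
  (0,4): δ = 86.34°  ·
  (1,2): δ = 121.08°  ·
  (1,3): δ = 76.93°  ·
  (1,4): δ = 4.42°  ✓
  (2,3): δ = 135.86°  ·
  (2,4): δ = 63.34°  ·
  (3,4): δ = 107.49°  ·
antipodal pairs: 3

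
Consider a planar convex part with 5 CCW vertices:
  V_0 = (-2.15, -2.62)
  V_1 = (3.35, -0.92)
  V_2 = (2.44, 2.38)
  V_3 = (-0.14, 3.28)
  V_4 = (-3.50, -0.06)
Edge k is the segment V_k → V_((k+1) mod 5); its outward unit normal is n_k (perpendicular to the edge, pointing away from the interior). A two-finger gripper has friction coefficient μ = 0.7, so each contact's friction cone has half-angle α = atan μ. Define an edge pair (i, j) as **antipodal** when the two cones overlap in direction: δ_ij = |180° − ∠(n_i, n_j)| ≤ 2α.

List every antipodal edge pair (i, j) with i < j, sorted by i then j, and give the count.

α = atan 0.7 = 34.99°;  2α = 69.98°
n_0 = (+0.2953, -0.9554)
n_1 = (+0.9640, +0.2658)
n_2 = (+0.3294, +0.9442)
n_3 = (-0.7050, +0.7092)
n_4 = (-0.8845, -0.4665)
  (0,1): δ = 91.76°  ·
  (0,2): δ = 36.41°  ✓
  (0,3): δ = 27.65°  ✓
  (0,4): δ = 100.63°  ·
  (1,2): δ = 124.65°  ·
  (1,3): δ = 60.59°  ✓
  (1,4): δ = 12.39°  ✓
  (2,3): δ = 115.94°  ·
  (2,4): δ = 42.96°  ✓
  (3,4): δ = 107.02°  ·
antipodal pairs: 5

count = 5; pairs: (0,2), (0,3), (1,3), (1,4), (2,4)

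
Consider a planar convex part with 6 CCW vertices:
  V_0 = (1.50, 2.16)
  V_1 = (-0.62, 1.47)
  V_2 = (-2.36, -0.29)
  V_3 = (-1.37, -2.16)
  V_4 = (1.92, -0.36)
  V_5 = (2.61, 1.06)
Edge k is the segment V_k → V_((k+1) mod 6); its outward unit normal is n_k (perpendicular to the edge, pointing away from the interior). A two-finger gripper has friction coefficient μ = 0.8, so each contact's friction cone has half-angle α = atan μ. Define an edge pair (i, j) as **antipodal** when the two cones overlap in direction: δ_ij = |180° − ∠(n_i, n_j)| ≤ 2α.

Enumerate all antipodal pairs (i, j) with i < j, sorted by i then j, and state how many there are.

α = atan 0.8 = 38.66°;  2α = 77.32°
n_0 = (-0.3095, +0.9509)
n_1 = (-0.7111, +0.7031)
n_2 = (-0.8838, -0.4679)
n_3 = (+0.4800, -0.8773)
n_4 = (+0.8994, -0.4371)
n_5 = (+0.7039, +0.7103)
  (0,1): δ = 152.70°  ·
  (0,2): δ = 80.13°  ·
  (0,3): δ = 10.66°  ✓
  (0,4): δ = 46.06°  ✓
  (0,5): δ = 117.23°  ·
  (1,2): δ = 107.43°  ·
  (1,3): δ = 16.64°  ✓
  (1,4): δ = 18.76°  ✓
  (1,5): δ = 89.93°  ·
  (2,3): δ = 89.21°  ·
  (2,4): δ = 53.81°  ✓
  (2,5): δ = 17.36°  ✓
  (3,4): δ = 144.60°  ·
  (3,5): δ = 73.42°  ✓
  (4,5): δ = 108.82°  ·
antipodal pairs: 7

count = 7; pairs: (0,3), (0,4), (1,3), (1,4), (2,4), (2,5), (3,5)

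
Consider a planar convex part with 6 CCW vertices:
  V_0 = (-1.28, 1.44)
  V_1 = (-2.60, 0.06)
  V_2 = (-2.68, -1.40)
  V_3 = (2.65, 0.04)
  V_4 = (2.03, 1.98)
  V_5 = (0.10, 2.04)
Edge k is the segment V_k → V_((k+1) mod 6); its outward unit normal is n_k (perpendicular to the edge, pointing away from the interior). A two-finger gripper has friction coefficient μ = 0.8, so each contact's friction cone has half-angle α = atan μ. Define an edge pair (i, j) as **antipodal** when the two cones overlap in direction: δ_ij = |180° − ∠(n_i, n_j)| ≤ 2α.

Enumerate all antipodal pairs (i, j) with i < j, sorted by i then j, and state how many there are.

α = atan 0.8 = 38.66°;  2α = 77.32°
n_0 = (-0.7226, +0.6912)
n_1 = (-0.9985, +0.0547)
n_2 = (+0.2608, -0.9654)
n_3 = (+0.9525, +0.3044)
n_4 = (+0.0311, +0.9995)
n_5 = (-0.3987, +0.9171)
  (0,1): δ = 139.41°  ·
  (0,2): δ = 31.15°  ✓
  (0,3): δ = 61.45°  ✓
  (0,4): δ = 131.95°  ·
  (0,5): δ = 157.23°  ·
  (1,2): δ = 71.75°  ✓
  (1,3): δ = 20.86°  ✓
  (1,4): δ = 91.36°  ·
  (1,5): δ = 116.63°  ·
  (2,3): δ = 87.40°  ·
  (2,4): δ = 16.90°  ✓
  (2,5): δ = 8.38°  ✓
  (3,4): δ = 109.50°  ·
  (3,5): δ = 84.22°  ·
  (4,5): δ = 154.72°  ·
antipodal pairs: 6

count = 6; pairs: (0,2), (0,3), (1,2), (1,3), (2,4), (2,5)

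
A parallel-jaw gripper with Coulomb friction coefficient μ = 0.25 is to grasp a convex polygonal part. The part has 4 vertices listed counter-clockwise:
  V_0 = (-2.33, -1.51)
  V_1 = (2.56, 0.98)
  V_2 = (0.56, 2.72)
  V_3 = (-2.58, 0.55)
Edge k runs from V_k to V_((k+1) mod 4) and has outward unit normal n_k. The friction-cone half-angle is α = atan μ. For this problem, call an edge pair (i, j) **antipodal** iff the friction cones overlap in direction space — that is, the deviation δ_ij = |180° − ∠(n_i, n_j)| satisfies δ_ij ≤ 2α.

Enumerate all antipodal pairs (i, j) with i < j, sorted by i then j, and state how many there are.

α = atan 0.25 = 14.04°;  2α = 28.07°
n_0 = (+0.4538, -0.8911)
n_1 = (+0.6564, +0.7544)
n_2 = (-0.5685, +0.8227)
n_3 = (-0.9927, -0.1205)
  (0,1): δ = 68.01°  ·
  (0,2): δ = 7.66°  ✓
  (0,3): δ = 69.93°  ·
  (1,2): δ = 104.33°  ·
  (1,3): δ = 42.06°  ·
  (2,3): δ = 117.73°  ·
antipodal pairs: 1

count = 1; pairs: (0,2)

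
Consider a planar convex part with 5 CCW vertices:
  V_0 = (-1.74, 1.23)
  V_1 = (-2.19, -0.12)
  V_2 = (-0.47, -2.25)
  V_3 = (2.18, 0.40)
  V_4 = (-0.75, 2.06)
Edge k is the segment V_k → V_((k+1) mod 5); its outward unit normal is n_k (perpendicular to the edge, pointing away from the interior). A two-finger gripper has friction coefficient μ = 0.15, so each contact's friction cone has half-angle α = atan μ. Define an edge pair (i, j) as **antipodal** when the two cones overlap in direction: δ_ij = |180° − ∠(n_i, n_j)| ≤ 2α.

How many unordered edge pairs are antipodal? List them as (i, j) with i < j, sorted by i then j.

α = atan 0.15 = 8.53°;  2α = 17.06°
n_0 = (-0.9487, +0.3162)
n_1 = (-0.7780, -0.6283)
n_2 = (+0.7071, -0.7071)
n_3 = (+0.4929, +0.8701)
n_4 = (-0.6425, +0.7663)
  (0,1): δ = 122.64°  ·
  (0,2): δ = 26.57°  ·
  (0,3): δ = 78.90°  ·
  (0,4): δ = 148.41°  ·
  (1,2): δ = 83.92°  ·
  (1,3): δ = 21.54°  ·
  (1,4): δ = 91.05°  ·
  (2,3): δ = 74.53°  ·
  (2,4): δ = 5.02°  ✓
  (3,4): δ = 110.49°  ·
antipodal pairs: 1

count = 1; pairs: (2,4)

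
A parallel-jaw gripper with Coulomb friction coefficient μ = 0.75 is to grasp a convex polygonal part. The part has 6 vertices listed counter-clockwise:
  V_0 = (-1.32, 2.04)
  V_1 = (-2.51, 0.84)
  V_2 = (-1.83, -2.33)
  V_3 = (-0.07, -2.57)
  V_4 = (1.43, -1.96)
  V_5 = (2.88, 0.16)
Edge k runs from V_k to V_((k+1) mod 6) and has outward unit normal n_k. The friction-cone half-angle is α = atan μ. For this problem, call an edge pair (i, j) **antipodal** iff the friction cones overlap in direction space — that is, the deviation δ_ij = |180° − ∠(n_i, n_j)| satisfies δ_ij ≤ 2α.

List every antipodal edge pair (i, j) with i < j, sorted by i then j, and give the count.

α = atan 0.75 = 36.87°;  2α = 73.74°
n_0 = (-0.7101, +0.7041)
n_1 = (-0.9778, -0.2097)
n_2 = (-0.1351, -0.9908)
n_3 = (+0.3767, -0.9263)
n_4 = (+0.8254, -0.5645)
n_5 = (+0.4086, +0.9127)
  (0,1): δ = 123.13°  ·
  (0,2): δ = 53.00°  ✓
  (0,3): δ = 23.11°  ✓
  (0,4): δ = 10.39°  ✓
  (0,5): δ = 110.65°  ·
  (1,2): δ = 109.87°  ·
  (1,3): δ = 79.98°  ·
  (1,4): δ = 46.48°  ✓
  (1,5): δ = 53.78°  ✓
  (2,3): δ = 150.10°  ·
  (2,4): δ = 116.61°  ·
  (2,5): δ = 16.35°  ✓
  (3,4): δ = 146.50°  ·
  (3,5): δ = 46.24°  ✓
  (4,5): δ = 79.74°  ·
antipodal pairs: 7

count = 7; pairs: (0,2), (0,3), (0,4), (1,4), (1,5), (2,5), (3,5)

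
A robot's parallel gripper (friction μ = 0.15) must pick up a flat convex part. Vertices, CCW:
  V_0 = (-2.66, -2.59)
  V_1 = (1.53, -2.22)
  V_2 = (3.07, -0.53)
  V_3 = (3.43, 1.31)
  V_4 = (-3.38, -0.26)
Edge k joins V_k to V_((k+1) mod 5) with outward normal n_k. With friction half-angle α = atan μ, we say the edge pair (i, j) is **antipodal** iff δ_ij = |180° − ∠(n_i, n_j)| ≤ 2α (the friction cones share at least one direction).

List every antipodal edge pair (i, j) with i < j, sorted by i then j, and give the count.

count = 1; pairs: (0,3)

α = atan 0.15 = 8.53°;  2α = 17.06°
n_0 = (+0.0880, -0.9961)
n_1 = (+0.7391, -0.6735)
n_2 = (+0.9814, -0.1920)
n_3 = (-0.2247, +0.9744)
n_4 = (-0.9554, -0.2952)
  (0,1): δ = 137.39°  ·
  (0,2): δ = 106.12°  ·
  (0,3): δ = 7.94°  ✓
  (0,4): δ = 102.13°  ·
  (1,2): δ = 148.73°  ·
  (1,3): δ = 34.68°  ·
  (1,4): δ = 59.51°  ·
  (2,3): δ = 65.95°  ·
  (2,4): δ = 28.24°  ·
  (3,4): δ = 85.81°  ·
antipodal pairs: 1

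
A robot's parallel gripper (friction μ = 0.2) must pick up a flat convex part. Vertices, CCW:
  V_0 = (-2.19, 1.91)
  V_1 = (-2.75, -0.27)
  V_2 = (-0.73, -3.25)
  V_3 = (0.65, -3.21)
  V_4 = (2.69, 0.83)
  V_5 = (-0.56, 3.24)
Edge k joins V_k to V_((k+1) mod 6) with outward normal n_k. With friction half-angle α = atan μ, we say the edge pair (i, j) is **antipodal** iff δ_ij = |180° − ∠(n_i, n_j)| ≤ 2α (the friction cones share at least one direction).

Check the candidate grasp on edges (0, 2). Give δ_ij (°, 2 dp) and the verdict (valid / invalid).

α = atan 0.2 = 11.31°;  2α = 22.62°
edge 0: e_0 = (-0.56, -2.18);  n_0 = (-0.9686, +0.2488)
edge 2: e_2 = (+1.38, +0.04);  n_2 = (+0.0290, -0.9996)
∠(n_0, n_2) = 106.07°
δ = |180° − 106.07°| = 73.93°
73.93° > 2α = 22.62°  →  invalid

δ = 73.93°, invalid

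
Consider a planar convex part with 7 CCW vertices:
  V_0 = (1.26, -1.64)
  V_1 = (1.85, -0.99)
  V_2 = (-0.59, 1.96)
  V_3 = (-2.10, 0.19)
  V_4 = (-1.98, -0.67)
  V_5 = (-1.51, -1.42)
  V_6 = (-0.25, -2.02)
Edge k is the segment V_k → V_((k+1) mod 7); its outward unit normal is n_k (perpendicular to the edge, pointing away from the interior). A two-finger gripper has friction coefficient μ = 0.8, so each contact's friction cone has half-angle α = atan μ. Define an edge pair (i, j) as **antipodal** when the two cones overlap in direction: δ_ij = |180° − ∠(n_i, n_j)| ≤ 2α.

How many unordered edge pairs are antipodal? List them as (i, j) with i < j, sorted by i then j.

α = atan 0.8 = 38.66°;  2α = 77.32°
n_0 = (+0.7405, -0.6721)
n_1 = (+0.7706, +0.6374)
n_2 = (-0.7608, +0.6490)
n_3 = (-0.9904, -0.1382)
n_4 = (-0.8474, -0.5310)
n_5 = (-0.4299, -0.9029)
n_6 = (+0.2440, -0.9698)
  (0,1): δ = 98.18°  ·
  (0,2): δ = 1.76°  ✓
  (0,3): δ = 50.17°  ✓
  (0,4): δ = 74.30°  ✓
  (0,5): δ = 106.77°  ·
  (0,6): δ = 146.36°  ·
  (1,2): δ = 80.06°  ·
  (1,3): δ = 31.65°  ✓
  (1,4): δ = 7.52°  ✓
  (1,5): δ = 24.94°  ✓
  (1,6): δ = 64.53°  ✓
  (2,3): δ = 131.59°  ·
  (2,4): δ = 107.46°  ·
  (2,5): δ = 75.00°  ✓
  (2,6): δ = 35.41°  ✓
  (3,4): δ = 155.87°  ·
  (3,5): δ = 123.41°  ·
  (3,6): δ = 83.82°  ·
  (4,5): δ = 147.54°  ·
  (4,6): δ = 107.95°  ·
  (5,6): δ = 140.41°  ·
antipodal pairs: 9

count = 9; pairs: (0,2), (0,3), (0,4), (1,3), (1,4), (1,5), (1,6), (2,5), (2,6)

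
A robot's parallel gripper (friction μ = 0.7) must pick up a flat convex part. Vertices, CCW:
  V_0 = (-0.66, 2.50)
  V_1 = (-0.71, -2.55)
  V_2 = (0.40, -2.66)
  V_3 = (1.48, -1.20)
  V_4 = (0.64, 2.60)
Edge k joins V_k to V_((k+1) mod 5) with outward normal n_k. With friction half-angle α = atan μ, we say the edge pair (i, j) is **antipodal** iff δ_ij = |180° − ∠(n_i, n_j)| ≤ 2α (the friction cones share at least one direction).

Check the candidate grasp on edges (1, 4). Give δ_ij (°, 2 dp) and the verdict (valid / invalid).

δ = 10.06°, valid

α = atan 0.7 = 34.99°;  2α = 69.98°
edge 1: e_1 = (+1.11, -0.11);  n_1 = (-0.0986, -0.9951)
edge 4: e_4 = (-1.30, -0.10);  n_4 = (-0.0767, +0.9971)
∠(n_1, n_4) = 169.94°
δ = |180° − 169.94°| = 10.06°
10.06° ≤ 2α = 69.98°  →  valid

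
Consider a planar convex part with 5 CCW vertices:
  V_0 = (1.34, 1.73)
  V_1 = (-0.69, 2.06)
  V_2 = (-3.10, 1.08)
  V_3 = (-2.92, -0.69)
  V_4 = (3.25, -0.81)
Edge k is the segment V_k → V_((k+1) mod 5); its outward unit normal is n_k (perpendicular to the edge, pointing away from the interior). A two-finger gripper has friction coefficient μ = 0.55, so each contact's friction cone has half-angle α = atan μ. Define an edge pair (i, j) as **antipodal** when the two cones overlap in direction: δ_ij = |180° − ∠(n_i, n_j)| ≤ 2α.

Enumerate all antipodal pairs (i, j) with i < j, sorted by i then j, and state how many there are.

count = 4; pairs: (0,3), (1,3), (2,4), (3,4)

α = atan 0.55 = 28.81°;  2α = 57.62°
n_0 = (+0.1605, +0.9870)
n_1 = (-0.3767, +0.9263)
n_2 = (-0.9949, -0.1012)
n_3 = (-0.0194, -0.9998)
n_4 = (+0.7992, +0.6010)
  (0,1): δ = 148.64°  ·
  (0,2): δ = 74.96°  ·
  (0,3): δ = 8.12°  ✓
  (0,4): δ = 136.18°  ·
  (1,2): δ = 106.32°  ·
  (1,3): δ = 23.24°  ✓
  (1,4): δ = 104.81°  ·
  (2,3): δ = 96.92°  ·
  (2,4): δ = 31.14°  ✓
  (3,4): δ = 51.94°  ✓
antipodal pairs: 4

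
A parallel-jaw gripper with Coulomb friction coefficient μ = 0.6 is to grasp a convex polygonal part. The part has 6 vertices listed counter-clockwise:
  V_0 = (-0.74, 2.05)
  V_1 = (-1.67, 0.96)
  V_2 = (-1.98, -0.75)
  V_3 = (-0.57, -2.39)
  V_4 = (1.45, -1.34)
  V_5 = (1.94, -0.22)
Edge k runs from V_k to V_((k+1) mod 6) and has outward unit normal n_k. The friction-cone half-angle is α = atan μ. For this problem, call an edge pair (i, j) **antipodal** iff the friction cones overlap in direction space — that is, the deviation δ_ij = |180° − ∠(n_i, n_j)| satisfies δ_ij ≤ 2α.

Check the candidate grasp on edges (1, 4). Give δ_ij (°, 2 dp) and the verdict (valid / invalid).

α = atan 0.6 = 30.96°;  2α = 61.93°
edge 1: e_1 = (-0.31, -1.71);  n_1 = (-0.9840, +0.1784)
edge 4: e_4 = (+0.49, +1.12);  n_4 = (+0.9162, -0.4008)
∠(n_1, n_4) = 166.65°
δ = |180° − 166.65°| = 13.35°
13.35° ≤ 2α = 61.93°  →  valid

δ = 13.35°, valid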